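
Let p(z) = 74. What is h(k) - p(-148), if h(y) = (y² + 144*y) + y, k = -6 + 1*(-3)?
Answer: -1298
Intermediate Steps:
k = -9 (k = -6 - 3 = -9)
h(y) = y² + 145*y
h(k) - p(-148) = -9*(145 - 9) - 1*74 = -9*136 - 74 = -1224 - 74 = -1298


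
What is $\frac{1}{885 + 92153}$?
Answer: $\frac{1}{93038} \approx 1.0748 \cdot 10^{-5}$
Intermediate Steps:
$\frac{1}{885 + 92153} = \frac{1}{93038}$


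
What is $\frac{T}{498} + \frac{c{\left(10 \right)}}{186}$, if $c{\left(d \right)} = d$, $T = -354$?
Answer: $- \frac{5072}{7719} \approx -0.65708$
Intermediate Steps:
$\frac{T}{498} + \frac{c{\left(10 \right)}}{186} = - \frac{354}{498} + \frac{10}{186} = \left(-354\right) \frac{1}{498} + 10 \cdot \frac{1}{186} = - \frac{59}{83} + \frac{5}{93} = - \frac{5072}{7719}$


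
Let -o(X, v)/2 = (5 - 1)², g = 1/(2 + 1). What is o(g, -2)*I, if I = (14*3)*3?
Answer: -4032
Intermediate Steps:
g = ⅓ (g = 1/3 = ⅓ ≈ 0.33333)
o(X, v) = -32 (o(X, v) = -2*(5 - 1)² = -2*4² = -2*16 = -32)
I = 126 (I = 42*3 = 126)
o(g, -2)*I = -32*126 = -4032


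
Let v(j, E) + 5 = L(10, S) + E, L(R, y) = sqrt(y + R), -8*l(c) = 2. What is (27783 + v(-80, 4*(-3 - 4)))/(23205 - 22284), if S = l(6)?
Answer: 9250/307 + sqrt(39)/1842 ≈ 30.134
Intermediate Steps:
l(c) = -1/4 (l(c) = -1/8*2 = -1/4)
S = -1/4 ≈ -0.25000
L(R, y) = sqrt(R + y)
v(j, E) = -5 + E + sqrt(39)/2 (v(j, E) = -5 + (sqrt(10 - 1/4) + E) = -5 + (sqrt(39/4) + E) = -5 + (sqrt(39)/2 + E) = -5 + (E + sqrt(39)/2) = -5 + E + sqrt(39)/2)
(27783 + v(-80, 4*(-3 - 4)))/(23205 - 22284) = (27783 + (-5 + 4*(-3 - 4) + sqrt(39)/2))/(23205 - 22284) = (27783 + (-5 + 4*(-7) + sqrt(39)/2))/921 = (27783 + (-5 - 28 + sqrt(39)/2))*(1/921) = (27783 + (-33 + sqrt(39)/2))*(1/921) = (27750 + sqrt(39)/2)*(1/921) = 9250/307 + sqrt(39)/1842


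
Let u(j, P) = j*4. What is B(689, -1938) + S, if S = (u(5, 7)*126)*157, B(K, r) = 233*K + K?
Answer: 556866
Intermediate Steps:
B(K, r) = 234*K
u(j, P) = 4*j
S = 395640 (S = ((4*5)*126)*157 = (20*126)*157 = 2520*157 = 395640)
B(689, -1938) + S = 234*689 + 395640 = 161226 + 395640 = 556866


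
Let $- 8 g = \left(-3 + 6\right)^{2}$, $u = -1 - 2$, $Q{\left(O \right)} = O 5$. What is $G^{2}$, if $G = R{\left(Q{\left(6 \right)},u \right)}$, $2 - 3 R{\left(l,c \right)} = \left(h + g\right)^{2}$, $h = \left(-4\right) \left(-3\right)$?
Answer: $\frac{55368481}{36864} \approx 1502.0$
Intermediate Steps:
$h = 12$
$Q{\left(O \right)} = 5 O$
$u = -3$
$g = - \frac{9}{8}$ ($g = - \frac{\left(-3 + 6\right)^{2}}{8} = - \frac{3^{2}}{8} = \left(- \frac{1}{8}\right) 9 = - \frac{9}{8} \approx -1.125$)
$R{\left(l,c \right)} = - \frac{7441}{192}$ ($R{\left(l,c \right)} = \frac{2}{3} - \frac{\left(12 - \frac{9}{8}\right)^{2}}{3} = \frac{2}{3} - \frac{\left(\frac{87}{8}\right)^{2}}{3} = \frac{2}{3} - \frac{2523}{64} = - \frac{7441}{192}$)
$G = - \frac{7441}{192} \approx -38.755$
$G^{2} = \left(- \frac{7441}{192}\right)^{2} = \frac{55368481}{36864}$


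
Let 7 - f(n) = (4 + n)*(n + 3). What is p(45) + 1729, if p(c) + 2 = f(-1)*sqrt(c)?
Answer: 1727 + 3*sqrt(5) ≈ 1733.7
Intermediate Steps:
f(n) = 7 - (3 + n)*(4 + n) (f(n) = 7 - (4 + n)*(n + 3) = 7 - (4 + n)*(3 + n) = 7 - (3 + n)*(4 + n))
p(c) = -2 + sqrt(c) (p(c) = -2 + (-5 - 1*(-1)**2 - 7*(-1))*sqrt(c) = -2 + (-5 - 1*1 + 7)*sqrt(c) = -2 + (-5 - 1 + 7)*sqrt(c) = -2 + 1*sqrt(c) = -2 + sqrt(c))
p(45) + 1729 = (-2 + sqrt(45)) + 1729 = (-2 + 3*sqrt(5)) + 1729 = 1727 + 3*sqrt(5)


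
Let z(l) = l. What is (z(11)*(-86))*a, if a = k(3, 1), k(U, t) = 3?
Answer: -2838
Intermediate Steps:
a = 3
(z(11)*(-86))*a = (11*(-86))*3 = -946*3 = -2838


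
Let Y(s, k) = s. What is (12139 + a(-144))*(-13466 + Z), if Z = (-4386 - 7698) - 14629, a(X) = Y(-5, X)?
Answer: -487531986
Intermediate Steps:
a(X) = -5
Z = -26713 (Z = -12084 - 14629 = -26713)
(12139 + a(-144))*(-13466 + Z) = (12139 - 5)*(-13466 - 26713) = 12134*(-40179) = -487531986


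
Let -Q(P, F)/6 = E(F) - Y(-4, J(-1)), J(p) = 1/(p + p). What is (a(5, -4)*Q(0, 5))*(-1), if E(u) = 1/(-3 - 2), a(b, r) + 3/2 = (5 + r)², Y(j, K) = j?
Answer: -57/5 ≈ -11.400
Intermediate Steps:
J(p) = 1/(2*p)
a(b, r) = -3/2 + (5 + r)²
E(u) = -⅕ (E(u) = 1/(-5) = -⅕)
Q(P, F) = -114/5 (Q(P, F) = -6*(-⅕ - 1*(-4)) = -6*(-⅕ + 4) = -6*19/5 = -114/5)
(a(5, -4)*Q(0, 5))*(-1) = ((-3/2 + (5 - 4)²)*(-114/5))*(-1) = ((-3/2 + 1²)*(-114/5))*(-1) = ((-3/2 + 1)*(-114/5))*(-1) = -½*(-114/5)*(-1) = (57/5)*(-1) = -57/5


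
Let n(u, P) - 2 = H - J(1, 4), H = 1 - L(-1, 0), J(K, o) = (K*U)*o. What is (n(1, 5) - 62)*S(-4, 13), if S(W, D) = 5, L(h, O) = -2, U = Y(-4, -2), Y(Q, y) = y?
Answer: -245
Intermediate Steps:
U = -2
J(K, o) = -2*K*o (J(K, o) = (K*(-2))*o = (-2*K)*o = -2*K*o)
H = 3 (H = 1 - 1*(-2) = 1 + 2 = 3)
n(u, P) = 13 (n(u, P) = 2 + (3 - (-2)*4) = 2 + (3 - 1*(-8)) = 2 + (3 + 8) = 2 + 11 = 13)
(n(1, 5) - 62)*S(-4, 13) = (13 - 62)*5 = -49*5 = -245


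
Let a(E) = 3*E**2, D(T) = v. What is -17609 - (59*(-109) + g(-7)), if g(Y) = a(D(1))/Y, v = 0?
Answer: -11178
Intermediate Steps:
D(T) = 0
g(Y) = 0 (g(Y) = (3*0**2)/Y = (3*0)/Y = 0/Y = 0)
-17609 - (59*(-109) + g(-7)) = -17609 - (59*(-109) + 0) = -17609 - (-6431 + 0) = -17609 - 1*(-6431) = -17609 + 6431 = -11178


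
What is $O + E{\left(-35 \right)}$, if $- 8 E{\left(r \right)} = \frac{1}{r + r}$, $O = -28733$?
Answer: $- \frac{16090479}{560} \approx -28733.0$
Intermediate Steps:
$E{\left(r \right)} = - \frac{1}{16 r}$ ($E{\left(r \right)} = - \frac{1}{8 \left(r + r\right)} = - \frac{1}{8 \cdot 2 r} = - \frac{\frac{1}{2} \frac{1}{r}}{8} = - \frac{1}{16 r}$)
$O + E{\left(-35 \right)} = -28733 - \frac{1}{16 \left(-35\right)} = -28733 - - \frac{1}{560} = -28733 + \frac{1}{560} = - \frac{16090479}{560}$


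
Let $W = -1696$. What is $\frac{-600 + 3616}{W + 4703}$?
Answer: $\frac{3016}{3007} \approx 1.003$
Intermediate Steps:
$\frac{-600 + 3616}{W + 4703} = \frac{-600 + 3616}{-1696 + 4703} = \frac{3016}{3007}$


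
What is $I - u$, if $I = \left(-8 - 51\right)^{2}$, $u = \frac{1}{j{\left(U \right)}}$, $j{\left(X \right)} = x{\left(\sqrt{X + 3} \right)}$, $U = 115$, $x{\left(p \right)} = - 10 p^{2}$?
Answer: $\frac{4107581}{1180} \approx 3481.0$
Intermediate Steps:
$j{\left(X \right)} = -30 - 10 X$ ($j{\left(X \right)} = - 10 \left(\sqrt{X + 3}\right)^{2} = - 10 \left(\sqrt{3 + X}\right)^{2} = - 10 \left(3 + X\right) = -30 - 10 X$)
$u = - \frac{1}{1180}$ ($u = \frac{1}{-30 - 1150} = \frac{1}{-1180} = - \frac{1}{1180} \approx -0.00084746$)
$I = 3481$ ($I = \left(-59\right)^{2} = 3481$)
$I - u = 3481 - - \frac{1}{1180} = 3481 + \frac{1}{1180} = \frac{4107581}{1180}$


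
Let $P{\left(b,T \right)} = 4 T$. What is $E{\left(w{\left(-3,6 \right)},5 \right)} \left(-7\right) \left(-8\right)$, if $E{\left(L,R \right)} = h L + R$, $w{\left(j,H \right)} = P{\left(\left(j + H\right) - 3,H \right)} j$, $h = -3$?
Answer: $12376$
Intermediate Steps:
$w{\left(j,H \right)} = 4 H j$
$E{\left(L,R \right)} = R - 3 L$ ($E{\left(L,R \right)} = - 3 L + R = R - 3 L$)
$E{\left(w{\left(-3,6 \right)},5 \right)} \left(-7\right) \left(-8\right) = \left(5 - 3 \cdot 4 \cdot 6 \left(-3\right)\right) \left(-7\right) \left(-8\right) = \left(5 - -216\right) \left(-7\right) \left(-8\right) = \left(5 + 216\right) \left(-7\right) \left(-8\right) = 221 \left(-7\right) \left(-8\right) = \left(-1547\right) \left(-8\right) = 12376$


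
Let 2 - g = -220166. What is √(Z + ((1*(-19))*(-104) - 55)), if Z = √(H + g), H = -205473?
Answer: √(1921 + √14695) ≈ 45.191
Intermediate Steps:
g = 220168 (g = 2 - 1*(-220166) = 2 + 220166 = 220168)
Z = √14695 (Z = √(-205473 + 220168) = √14695 ≈ 121.22)
√(Z + ((1*(-19))*(-104) - 55)) = √(√14695 + ((1*(-19))*(-104) - 55)) = √(√14695 + (-19*(-104) - 55)) = √(√14695 + (1976 - 55)) = √(√14695 + 1921) = √(1921 + √14695)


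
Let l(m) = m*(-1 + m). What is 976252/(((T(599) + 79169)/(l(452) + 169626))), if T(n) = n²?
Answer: 182304322228/218985 ≈ 8.3250e+5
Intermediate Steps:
976252/(((T(599) + 79169)/(l(452) + 169626))) = 976252/(((599² + 79169)/(452*(-1 + 452) + 169626))) = 976252/(((358801 + 79169)/(452*451 + 169626))) = 976252/((437970/(203852 + 169626))) = 976252/((437970/373478)) = 976252/((437970*(1/373478))) = 976252/(218985/186739) = 976252*(186739/218985) = 182304322228/218985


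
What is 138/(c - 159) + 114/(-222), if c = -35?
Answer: -4396/3589 ≈ -1.2249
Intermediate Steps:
138/(c - 159) + 114/(-222) = 138/(-35 - 159) + 114/(-222) = 138/(-194) + 114*(-1/222) = 138*(-1/194) - 19/37 = -69/97 - 19/37 = -4396/3589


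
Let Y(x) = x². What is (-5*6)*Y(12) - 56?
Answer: -4376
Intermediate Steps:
(-5*6)*Y(12) - 56 = -5*6*12² - 56 = -30*144 - 56 = -4320 - 56 = -4376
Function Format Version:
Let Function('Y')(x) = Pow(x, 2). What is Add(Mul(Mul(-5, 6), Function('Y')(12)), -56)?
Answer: -4376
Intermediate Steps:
Add(Mul(Mul(-5, 6), Function('Y')(12)), -56) = Add(Mul(Mul(-5, 6), Pow(12, 2)), -56) = Add(Mul(-30, 144), -56) = Add(-4320, -56) = -4376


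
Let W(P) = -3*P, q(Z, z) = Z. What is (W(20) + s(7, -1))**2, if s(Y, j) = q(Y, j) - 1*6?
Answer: 3481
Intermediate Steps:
s(Y, j) = -6 + Y (s(Y, j) = Y - 1*6 = Y - 6 = -6 + Y)
(W(20) + s(7, -1))**2 = (-3*20 + (-6 + 7))**2 = (-60 + 1)**2 = (-59)**2 = 3481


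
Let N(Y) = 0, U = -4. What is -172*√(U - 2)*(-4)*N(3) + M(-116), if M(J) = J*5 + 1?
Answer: -579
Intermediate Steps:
M(J) = 1 + 5*J (M(J) = 5*J + 1 = 1 + 5*J)
-172*√(U - 2)*(-4)*N(3) + M(-116) = -172*√(-4 - 2)*(-4)*0 + (1 + 5*(-116)) = -172*√(-6)*(-4)*0 + (1 - 580) = -172*(I*√6)*(-4)*0 - 579 = -172*(-4*I*√6)*0 - 579 = -172*0 - 579 = 0 - 579 = -579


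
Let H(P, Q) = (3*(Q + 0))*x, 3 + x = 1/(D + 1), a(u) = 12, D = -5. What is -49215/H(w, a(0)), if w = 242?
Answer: 16405/39 ≈ 420.64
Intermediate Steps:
x = -13/4 (x = -3 + 1/(-5 + 1) = -3 + 1/(-4) = -3 - ¼ = -13/4 ≈ -3.2500)
H(P, Q) = -39*Q/4 (H(P, Q) = (3*(Q + 0))*(-13/4) = (3*Q)*(-13/4) = -39*Q/4)
-49215/H(w, a(0)) = -49215/((-39/4*12)) = -49215/(-117) = -49215*(-1/117) = 16405/39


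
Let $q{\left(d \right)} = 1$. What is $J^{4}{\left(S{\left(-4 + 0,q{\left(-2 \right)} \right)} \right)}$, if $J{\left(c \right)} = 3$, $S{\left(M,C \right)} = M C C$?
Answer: $81$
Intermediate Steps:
$S{\left(M,C \right)} = M C^{2}$ ($S{\left(M,C \right)} = C M C = M C^{2}$)
$J^{4}{\left(S{\left(-4 + 0,q{\left(-2 \right)} \right)} \right)} = 3^{4} = 81$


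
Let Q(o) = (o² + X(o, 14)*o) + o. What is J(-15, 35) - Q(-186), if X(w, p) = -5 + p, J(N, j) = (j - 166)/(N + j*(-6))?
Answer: -7365469/225 ≈ -32735.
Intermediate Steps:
J(N, j) = (-166 + j)/(N - 6*j)
Q(o) = o² + 10*o (Q(o) = (o² + (-5 + 14)*o) + o = (o² + 9*o) + o = o² + 10*o)
J(-15, 35) - Q(-186) = (-166 + 35)/(-15 - 6*35) - (-186)*(10 - 186) = -131/(-15 - 210) - (-186)*(-176) = -131/(-225) - 1*32736 = -1/225*(-131) - 32736 = 131/225 - 32736 = -7365469/225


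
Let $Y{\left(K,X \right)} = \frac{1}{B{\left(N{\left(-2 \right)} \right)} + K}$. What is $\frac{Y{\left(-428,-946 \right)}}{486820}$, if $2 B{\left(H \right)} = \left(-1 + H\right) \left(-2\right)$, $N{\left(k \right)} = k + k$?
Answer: $- \frac{1}{205924860} \approx -4.8561 \cdot 10^{-9}$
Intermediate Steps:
$N{\left(k \right)} = 2 k$
$B{\left(H \right)} = 1 - H$ ($B{\left(H \right)} = \frac{\left(-1 + H\right) \left(-2\right)}{2} = \frac{2 - 2 H}{2} = 1 - H$)
$Y{\left(K,X \right)} = \frac{1}{5 + K}$ ($Y{\left(K,X \right)} = \frac{1}{\left(1 - 2 \left(-2\right)\right) + K} = \frac{1}{\left(1 - -4\right) + K} = \frac{1}{\left(1 + 4\right) + K} = \frac{1}{5 + K}$)
$\frac{Y{\left(-428,-946 \right)}}{486820} = \frac{1}{\left(5 - 428\right) 486820} = \frac{1}{-423} \cdot \frac{1}{486820} = \left(- \frac{1}{423}\right) \frac{1}{486820} = - \frac{1}{205924860}$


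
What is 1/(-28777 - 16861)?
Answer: -1/45638 ≈ -2.1912e-5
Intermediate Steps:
1/(-28777 - 16861) = 1/(-45638) = -1/45638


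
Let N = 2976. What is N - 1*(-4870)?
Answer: 7846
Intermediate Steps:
N - 1*(-4870) = 2976 - 1*(-4870) = 2976 + 4870 = 7846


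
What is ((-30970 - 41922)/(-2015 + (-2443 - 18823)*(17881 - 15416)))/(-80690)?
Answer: -36446/2114994033225 ≈ -1.7232e-8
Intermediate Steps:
((-30970 - 41922)/(-2015 + (-2443 - 18823)*(17881 - 15416)))/(-80690) = -72892/(-2015 - 21266*2465)*(-1/80690) = -72892/(-2015 - 52420690)*(-1/80690) = -72892/(-52422705)*(-1/80690) = -72892*(-1/52422705)*(-1/80690) = (72892/52422705)*(-1/80690) = -36446/2114994033225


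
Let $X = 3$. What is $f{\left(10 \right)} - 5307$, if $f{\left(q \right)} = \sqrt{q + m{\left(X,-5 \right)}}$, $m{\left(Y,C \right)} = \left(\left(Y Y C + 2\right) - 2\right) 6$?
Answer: $-5307 + 2 i \sqrt{65} \approx -5307.0 + 16.125 i$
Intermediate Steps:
$m{\left(Y,C \right)} = 6 C Y^{2}$ ($m{\left(Y,C \right)} = \left(\left(Y^{2} C + 2\right) - 2\right) 6 = \left(\left(C Y^{2} + 2\right) - 2\right) 6 = \left(\left(2 + C Y^{2}\right) - 2\right) 6 = C Y^{2} \cdot 6 = 6 C Y^{2}$)
$f{\left(q \right)} = \sqrt{-270 + q}$ ($f{\left(q \right)} = \sqrt{q + 6 \left(-5\right) 3^{2}} = \sqrt{q + 6 \left(-5\right) 9} = \sqrt{q - 270} = \sqrt{-270 + q}$)
$f{\left(10 \right)} - 5307 = \sqrt{-270 + 10} - 5307 = \sqrt{-260} - 5307 = 2 i \sqrt{65} - 5307 = -5307 + 2 i \sqrt{65}$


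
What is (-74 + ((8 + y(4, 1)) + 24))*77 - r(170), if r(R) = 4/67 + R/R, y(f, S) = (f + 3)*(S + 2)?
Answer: -108410/67 ≈ -1618.1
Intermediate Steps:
y(f, S) = (2 + S)*(3 + f) (y(f, S) = (3 + f)*(2 + S) = (2 + S)*(3 + f))
r(R) = 71/67 (r(R) = 4*(1/67) + 1 = 4/67 + 1 = 71/67)
(-74 + ((8 + y(4, 1)) + 24))*77 - r(170) = (-74 + ((8 + (6 + 2*4 + 3*1 + 1*4)) + 24))*77 - 1*71/67 = (-74 + ((8 + (6 + 8 + 3 + 4)) + 24))*77 - 71/67 = (-74 + ((8 + 21) + 24))*77 - 71/67 = (-74 + (29 + 24))*77 - 71/67 = (-74 + 53)*77 - 71/67 = -21*77 - 71/67 = -1617 - 71/67 = -108410/67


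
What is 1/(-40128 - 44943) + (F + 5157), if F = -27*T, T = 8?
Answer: 420335810/85071 ≈ 4941.0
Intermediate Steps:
F = -216 (F = -27*8 = -216)
1/(-40128 - 44943) + (F + 5157) = 1/(-40128 - 44943) + (-216 + 5157) = 1/(-85071) + 4941 = -1/85071 + 4941 = 420335810/85071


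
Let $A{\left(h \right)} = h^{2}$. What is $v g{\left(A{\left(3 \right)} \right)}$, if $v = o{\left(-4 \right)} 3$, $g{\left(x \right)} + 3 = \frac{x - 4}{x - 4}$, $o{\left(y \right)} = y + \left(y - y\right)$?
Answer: $24$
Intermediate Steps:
$o{\left(y \right)} = y$ ($o{\left(y \right)} = y + 0 = y$)
$g{\left(x \right)} = -2$ ($g{\left(x \right)} = -3 + \frac{x - 4}{x - 4} = -3 + \frac{-4 + x}{-4 + x} = -3 + 1 = -2$)
$v = -12$ ($v = \left(-4\right) 3 = -12$)
$v g{\left(A{\left(3 \right)} \right)} = \left(-12\right) \left(-2\right) = 24$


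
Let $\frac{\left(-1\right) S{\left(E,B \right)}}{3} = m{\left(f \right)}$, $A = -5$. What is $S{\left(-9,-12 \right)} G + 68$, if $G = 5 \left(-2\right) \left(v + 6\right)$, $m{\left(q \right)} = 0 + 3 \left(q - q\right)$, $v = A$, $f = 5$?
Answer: $68$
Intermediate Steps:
$v = -5$
$m{\left(q \right)} = 0$ ($m{\left(q \right)} = 0 + 3 \cdot 0 = 0 + 0 = 0$)
$S{\left(E,B \right)} = 0$ ($S{\left(E,B \right)} = \left(-3\right) 0 = 0$)
$G = -10$ ($G = 5 \left(-2\right) \left(-5 + 6\right) = \left(-10\right) 1 = -10$)
$S{\left(-9,-12 \right)} G + 68 = 0 \left(-10\right) + 68 = 0 + 68 = 68$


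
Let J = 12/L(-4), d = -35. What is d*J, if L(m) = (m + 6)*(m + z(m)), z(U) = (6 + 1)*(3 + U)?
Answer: 210/11 ≈ 19.091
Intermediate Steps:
z(U) = 21 + 7*U (z(U) = 7*(3 + U) = 21 + 7*U)
L(m) = (6 + m)*(21 + 8*m) (L(m) = (m + 6)*(m + (21 + 7*m)) = (6 + m)*(21 + 8*m))
J = -6/11 (J = 12/(126 + 8*(-4)² + 69*(-4)) = 12/(126 + 8*16 - 276) = 12/(126 + 128 - 276) = 12/(-22) = 12*(-1/22) = -6/11 ≈ -0.54545)
d*J = -35*(-6/11) = 210/11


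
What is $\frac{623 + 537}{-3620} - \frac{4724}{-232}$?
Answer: $\frac{210397}{10498} \approx 20.042$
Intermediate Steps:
$\frac{623 + 537}{-3620} - \frac{4724}{-232} = 1160 \left(- \frac{1}{3620}\right) - - \frac{1181}{58} = - \frac{58}{181} + \frac{1181}{58} = \frac{210397}{10498}$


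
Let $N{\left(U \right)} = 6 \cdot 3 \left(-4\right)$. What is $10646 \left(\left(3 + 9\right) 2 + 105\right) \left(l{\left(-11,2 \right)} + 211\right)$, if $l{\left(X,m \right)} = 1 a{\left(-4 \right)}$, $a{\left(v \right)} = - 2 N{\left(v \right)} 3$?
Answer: $883053762$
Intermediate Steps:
$N{\left(U \right)} = -72$ ($N{\left(U \right)} = 18 \left(-4\right) = -72$)
$a{\left(v \right)} = 432$ ($a{\left(v \right)} = \left(-2\right) \left(-72\right) 3 = 144 \cdot 3 = 432$)
$l{\left(X,m \right)} = 432$ ($l{\left(X,m \right)} = 1 \cdot 432 = 432$)
$10646 \left(\left(3 + 9\right) 2 + 105\right) \left(l{\left(-11,2 \right)} + 211\right) = 10646 \left(\left(3 + 9\right) 2 + 105\right) \left(432 + 211\right) = 10646 \left(12 \cdot 2 + 105\right) 643 = 10646 \left(24 + 105\right) 643 = 10646 \cdot 129 \cdot 643 = 10646 \cdot 82947 = 883053762$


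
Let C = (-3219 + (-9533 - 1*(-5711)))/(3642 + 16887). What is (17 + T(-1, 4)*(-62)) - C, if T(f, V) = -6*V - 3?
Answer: 11573860/6843 ≈ 1691.3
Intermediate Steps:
T(f, V) = -3 - 6*V
C = -2347/6843 (C = (-3219 + (-9533 + 5711))/20529 = (-3219 - 3822)*(1/20529) = -7041*1/20529 = -2347/6843 ≈ -0.34298)
(17 + T(-1, 4)*(-62)) - C = (17 + (-3 - 6*4)*(-62)) - 1*(-2347/6843) = (17 + (-3 - 24)*(-62)) + 2347/6843 = (17 - 27*(-62)) + 2347/6843 = (17 + 1674) + 2347/6843 = 1691 + 2347/6843 = 11573860/6843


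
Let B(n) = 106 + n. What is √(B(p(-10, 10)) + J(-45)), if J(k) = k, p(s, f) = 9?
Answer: √70 ≈ 8.3666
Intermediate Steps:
√(B(p(-10, 10)) + J(-45)) = √((106 + 9) - 45) = √(115 - 45) = √70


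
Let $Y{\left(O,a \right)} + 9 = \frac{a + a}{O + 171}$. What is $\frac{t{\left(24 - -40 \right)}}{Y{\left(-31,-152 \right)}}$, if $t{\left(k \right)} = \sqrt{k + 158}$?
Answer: $- \frac{35 \sqrt{222}}{391} \approx -1.3337$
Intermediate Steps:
$Y{\left(O,a \right)} = -9 + \frac{2 a}{171 + O}$ ($Y{\left(O,a \right)} = -9 + \frac{a + a}{O + 171} = -9 + \frac{2 a}{171 + O}$)
$t{\left(k \right)} = \sqrt{158 + k}$
$\frac{t{\left(24 - -40 \right)}}{Y{\left(-31,-152 \right)}} = \frac{\sqrt{158 + \left(24 - -40\right)}}{\frac{1}{171 - 31} \left(-1539 - -279 + 2 \left(-152\right)\right)} = \frac{\sqrt{158 + \left(24 + 40\right)}}{\frac{1}{140} \left(-1539 + 279 - 304\right)} = \frac{\sqrt{158 + 64}}{\frac{1}{140} \left(-1564\right)} = \frac{\sqrt{222}}{- \frac{391}{35}} = \sqrt{222} \left(- \frac{35}{391}\right) = - \frac{35 \sqrt{222}}{391}$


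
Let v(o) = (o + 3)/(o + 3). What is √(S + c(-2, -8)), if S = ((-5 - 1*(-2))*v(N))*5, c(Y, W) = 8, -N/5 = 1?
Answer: I*√7 ≈ 2.6458*I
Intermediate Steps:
N = -5 (N = -5*1 = -5)
v(o) = 1 (v(o) = (3 + o)/(3 + o) = 1)
S = -15 (S = ((-5 - 1*(-2))*1)*5 = ((-5 + 2)*1)*5 = -3*1*5 = -3*5 = -15)
√(S + c(-2, -8)) = √(-15 + 8) = √(-7) = I*√7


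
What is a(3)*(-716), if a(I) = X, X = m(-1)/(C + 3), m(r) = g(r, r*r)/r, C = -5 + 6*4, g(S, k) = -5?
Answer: -1790/11 ≈ -162.73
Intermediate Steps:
C = 19 (C = -5 + 24 = 19)
m(r) = -5/r
X = 5/22 (X = (-5/(-1))/(19 + 3) = -5*(-1)/22 = 5*(1/22) = 5/22 ≈ 0.22727)
a(I) = 5/22
a(3)*(-716) = (5/22)*(-716) = -1790/11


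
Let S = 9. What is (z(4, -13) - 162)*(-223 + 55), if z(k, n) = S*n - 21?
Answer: 50400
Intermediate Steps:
z(k, n) = -21 + 9*n (z(k, n) = 9*n - 21 = -21 + 9*n)
(z(4, -13) - 162)*(-223 + 55) = ((-21 + 9*(-13)) - 162)*(-223 + 55) = ((-21 - 117) - 162)*(-168) = (-138 - 162)*(-168) = -300*(-168) = 50400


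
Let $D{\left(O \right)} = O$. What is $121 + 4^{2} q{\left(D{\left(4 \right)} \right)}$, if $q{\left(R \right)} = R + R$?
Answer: $249$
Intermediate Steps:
$q{\left(R \right)} = 2 R$
$121 + 4^{2} q{\left(D{\left(4 \right)} \right)} = 121 + 4^{2} \cdot 2 \cdot 4 = 121 + 16 \cdot 8 = 121 + 128 = 249$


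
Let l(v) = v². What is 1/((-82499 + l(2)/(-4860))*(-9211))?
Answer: 1215/923276430346 ≈ 1.3160e-9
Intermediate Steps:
1/((-82499 + l(2)/(-4860))*(-9211)) = 1/(-82499 + 2²/(-4860)*(-9211)) = -1/9211/(-82499 + 4*(-1/4860)) = -1/9211/(-82499 - 1/1215) = -1/9211/(-100236286/1215) = -1215/100236286*(-1/9211) = 1215/923276430346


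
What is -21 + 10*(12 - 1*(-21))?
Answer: 309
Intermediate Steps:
-21 + 10*(12 - 1*(-21)) = -21 + 10*(12 + 21) = -21 + 10*33 = -21 + 330 = 309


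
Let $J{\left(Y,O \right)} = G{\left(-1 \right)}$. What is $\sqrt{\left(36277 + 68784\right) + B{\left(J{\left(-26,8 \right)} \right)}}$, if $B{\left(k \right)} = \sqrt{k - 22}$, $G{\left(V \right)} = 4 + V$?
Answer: $\sqrt{105061 + i \sqrt{19}} \approx 324.13 + 0.007 i$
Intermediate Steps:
$J{\left(Y,O \right)} = 3$ ($J{\left(Y,O \right)} = 4 - 1 = 3$)
$B{\left(k \right)} = \sqrt{-22 + k}$
$\sqrt{\left(36277 + 68784\right) + B{\left(J{\left(-26,8 \right)} \right)}} = \sqrt{\left(36277 + 68784\right) + \sqrt{-22 + 3}} = \sqrt{105061 + \sqrt{-19}} = \sqrt{105061 + i \sqrt{19}}$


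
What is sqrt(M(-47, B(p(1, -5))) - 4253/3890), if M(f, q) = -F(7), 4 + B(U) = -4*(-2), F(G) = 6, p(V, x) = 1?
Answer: I*sqrt(107336770)/3890 ≈ 2.6633*I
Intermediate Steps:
B(U) = 4 (B(U) = -4 - 4*(-2) = -4 + 8 = 4)
M(f, q) = -6 (M(f, q) = -1*6 = -6)
sqrt(M(-47, B(p(1, -5))) - 4253/3890) = sqrt(-6 - 4253/3890) = sqrt(-27593/3890) = I*sqrt(107336770)/3890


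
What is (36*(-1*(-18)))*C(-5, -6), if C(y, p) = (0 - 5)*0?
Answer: 0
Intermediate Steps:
C(y, p) = 0 (C(y, p) = -5*0 = 0)
(36*(-1*(-18)))*C(-5, -6) = (36*(-1*(-18)))*0 = (36*18)*0 = 648*0 = 0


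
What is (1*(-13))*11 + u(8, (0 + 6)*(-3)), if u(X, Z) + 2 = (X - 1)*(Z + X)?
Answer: -215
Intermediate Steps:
u(X, Z) = -2 + (-1 + X)*(X + Z) (u(X, Z) = -2 + (X - 1)*(Z + X) = -2 + (-1 + X)*(X + Z))
(1*(-13))*11 + u(8, (0 + 6)*(-3)) = (1*(-13))*11 + (-2 + 8**2 - 1*8 - (0 + 6)*(-3) + 8*((0 + 6)*(-3))) = -13*11 + (-2 + 64 - 8 - 6*(-3) + 8*(6*(-3))) = -143 + (-2 + 64 - 8 - 1*(-18) + 8*(-18)) = -143 + (-2 + 64 - 8 + 18 - 144) = -143 - 72 = -215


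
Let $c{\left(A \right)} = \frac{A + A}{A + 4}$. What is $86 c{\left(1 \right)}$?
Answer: $\frac{172}{5} \approx 34.4$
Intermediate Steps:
$c{\left(A \right)} = \frac{2 A}{4 + A}$
$86 c{\left(1 \right)} = 86 \cdot 2 \cdot 1 \frac{1}{4 + 1} = 86 \cdot 2 \cdot 1 \cdot \frac{1}{5} = 86 \cdot \frac{2}{5} = \frac{172}{5}$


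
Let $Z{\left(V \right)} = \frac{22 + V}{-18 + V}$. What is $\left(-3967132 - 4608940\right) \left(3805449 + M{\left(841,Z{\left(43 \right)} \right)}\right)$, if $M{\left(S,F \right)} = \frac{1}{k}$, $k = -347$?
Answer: $- \frac{11324624193289744}{347} \approx -3.2636 \cdot 10^{13}$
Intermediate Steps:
$Z{\left(V \right)} = \frac{22 + V}{-18 + V}$
$M{\left(S,F \right)} = - \frac{1}{347}$ ($M{\left(S,F \right)} = \frac{1}{-347} = - \frac{1}{347}$)
$\left(-3967132 - 4608940\right) \left(3805449 + M{\left(841,Z{\left(43 \right)} \right)}\right) = \left(-3967132 - 4608940\right) \left(3805449 - \frac{1}{347}\right) = \left(-8576072\right) \frac{1320490802}{347} = - \frac{11324624193289744}{347}$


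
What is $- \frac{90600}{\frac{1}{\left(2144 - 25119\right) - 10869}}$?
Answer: $3066266400$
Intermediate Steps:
$- \frac{90600}{\frac{1}{\left(2144 - 25119\right) - 10869}} = - \frac{90600}{\frac{1}{-22975 - 10869}} = - \frac{90600}{\frac{1}{-33844}} = - \frac{90600}{- \frac{1}{33844}} = \left(-90600\right) \left(-33844\right) = 3066266400$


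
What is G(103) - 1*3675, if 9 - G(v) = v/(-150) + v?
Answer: -565247/150 ≈ -3768.3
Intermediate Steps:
G(v) = 9 - 149*v/150 (G(v) = 9 - (v/(-150) + v) = 9 - (v*(-1/150) + v) = 9 - (-v/150 + v) = 9 - 149*v/150)
G(103) - 1*3675 = (9 - 149/150*103) - 1*3675 = (9 - 15347/150) - 3675 = -13997/150 - 3675 = -565247/150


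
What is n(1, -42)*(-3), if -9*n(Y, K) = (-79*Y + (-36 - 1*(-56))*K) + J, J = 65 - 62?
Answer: -916/3 ≈ -305.33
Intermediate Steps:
J = 3
n(Y, K) = -1/3 - 20*K/9 + 79*Y/9 (n(Y, K) = -((-79*Y + (-36 - 1*(-56))*K) + 3)/9 = -((-79*Y + (-36 + 56)*K) + 3)/9 = -((-79*Y + 20*K) + 3)/9 = -(3 - 79*Y + 20*K)/9 = -1/3 - 20*K/9 + 79*Y/9)
n(1, -42)*(-3) = (-1/3 - 20/9*(-42) + (79/9)*1)*(-3) = (-1/3 + 280/3 + 79/9)*(-3) = (916/9)*(-3) = -916/3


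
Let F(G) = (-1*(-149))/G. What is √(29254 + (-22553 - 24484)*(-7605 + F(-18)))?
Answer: √12892860030/6 ≈ 18924.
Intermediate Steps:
F(G) = 149/G
√(29254 + (-22553 - 24484)*(-7605 + F(-18))) = √(29254 + (-22553 - 24484)*(-7605 + 149/(-18))) = √(29254 - 47037*(-7605 + 149*(-1/18))) = √(29254 - 47037*(-7605 - 149/18)) = √(29254 - 47037*(-137039/18)) = √(29254 + 2148634481/6) = √(2148810005/6) = √12892860030/6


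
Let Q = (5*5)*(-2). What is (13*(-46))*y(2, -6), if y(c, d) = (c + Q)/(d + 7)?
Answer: 28704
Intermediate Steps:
Q = -50 (Q = 25*(-2) = -50)
y(c, d) = (-50 + c)/(7 + d) (y(c, d) = (c - 50)/(d + 7) = (-50 + c)/(7 + d))
(13*(-46))*y(2, -6) = (13*(-46))*((-50 + 2)/(7 - 6)) = -598*(-48)/1 = -598*(-48) = 28704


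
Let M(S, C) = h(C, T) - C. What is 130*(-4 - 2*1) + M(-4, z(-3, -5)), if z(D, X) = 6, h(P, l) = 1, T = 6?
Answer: -785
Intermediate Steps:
M(S, C) = 1 - C
130*(-4 - 2*1) + M(-4, z(-3, -5)) = 130*(-4 - 2*1) + (1 - 1*6) = 130*(-4 - 2) + (1 - 6) = 130*(-6) - 5 = -780 - 5 = -785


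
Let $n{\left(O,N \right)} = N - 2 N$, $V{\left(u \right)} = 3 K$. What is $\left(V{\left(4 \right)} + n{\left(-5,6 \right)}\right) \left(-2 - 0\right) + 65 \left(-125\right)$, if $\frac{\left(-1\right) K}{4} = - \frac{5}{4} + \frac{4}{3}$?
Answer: $-8111$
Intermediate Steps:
$K = - \frac{1}{3}$ ($K = - 4 \left(- \frac{5}{4} + \frac{4}{3}\right) = \left(-4\right) \frac{1}{12} = - \frac{1}{3} \approx -0.33333$)
$V{\left(u \right)} = -1$ ($V{\left(u \right)} = 3 \left(- \frac{1}{3}\right) = -1$)
$n{\left(O,N \right)} = - N$
$\left(V{\left(4 \right)} + n{\left(-5,6 \right)}\right) \left(-2 - 0\right) + 65 \left(-125\right) = \left(-1 - 6\right) \left(-2 - 0\right) + 65 \left(-125\right) = \left(-1 - 6\right) \left(-2 + 0\right) - 8125 = \left(-7\right) \left(-2\right) - 8125 = 14 - 8125 = -8111$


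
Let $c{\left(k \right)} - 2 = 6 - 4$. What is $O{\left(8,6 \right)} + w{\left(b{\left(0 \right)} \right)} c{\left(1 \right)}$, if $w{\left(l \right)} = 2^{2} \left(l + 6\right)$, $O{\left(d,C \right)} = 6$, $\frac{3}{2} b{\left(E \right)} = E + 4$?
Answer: $\frac{434}{3} \approx 144.67$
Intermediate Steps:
$b{\left(E \right)} = \frac{8}{3} + \frac{2 E}{3}$ ($b{\left(E \right)} = \frac{2 \left(E + 4\right)}{3} = \frac{2 \left(4 + E\right)}{3} = \frac{8}{3} + \frac{2 E}{3}$)
$w{\left(l \right)} = 24 + 4 l$ ($w{\left(l \right)} = 4 \left(6 + l\right) = 24 + 4 l$)
$c{\left(k \right)} = 4$ ($c{\left(k \right)} = 2 + \left(6 - 4\right) = 2 + 2 = 4$)
$O{\left(8,6 \right)} + w{\left(b{\left(0 \right)} \right)} c{\left(1 \right)} = 6 + \left(24 + 4 \left(\frac{8}{3} + \frac{2}{3} \cdot 0\right)\right) 4 = 6 + \left(24 + 4 \left(\frac{8}{3} + 0\right)\right) 4 = 6 + \left(24 + 4 \cdot \frac{8}{3}\right) 4 = 6 + \left(24 + \frac{32}{3}\right) 4 = 6 + \frac{104}{3} \cdot 4 = 6 + \frac{416}{3} = \frac{434}{3}$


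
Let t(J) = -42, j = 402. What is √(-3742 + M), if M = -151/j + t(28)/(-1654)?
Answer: I*√413625736919562/332454 ≈ 61.175*I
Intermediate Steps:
M = -116435/332454 (M = -151/402 - 42/(-1654) = -151*1/402 - 42*(-1/1654) = -151/402 + 21/827 = -116435/332454 ≈ -0.35023)
√(-3742 + M) = √(-3742 - 116435/332454) = √(-1244159303/332454) = I*√413625736919562/332454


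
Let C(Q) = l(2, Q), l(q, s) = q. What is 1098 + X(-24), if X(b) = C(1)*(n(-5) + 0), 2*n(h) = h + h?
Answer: 1088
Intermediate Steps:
n(h) = h (n(h) = (h + h)/2 = (2*h)/2 = h)
C(Q) = 2
X(b) = -10 (X(b) = 2*(-5 + 0) = 2*(-5) = -10)
1098 + X(-24) = 1098 - 10 = 1088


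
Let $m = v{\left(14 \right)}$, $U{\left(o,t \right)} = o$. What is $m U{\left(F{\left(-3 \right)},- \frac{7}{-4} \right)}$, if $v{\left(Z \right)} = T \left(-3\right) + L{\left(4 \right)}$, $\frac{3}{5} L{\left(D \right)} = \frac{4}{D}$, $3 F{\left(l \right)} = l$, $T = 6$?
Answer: $\frac{49}{3} \approx 16.333$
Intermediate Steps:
$F{\left(l \right)} = \frac{l}{3}$
$L{\left(D \right)} = \frac{20}{3 D}$ ($L{\left(D \right)} = \frac{5 \frac{4}{D}}{3} = \frac{20}{3 D}$)
$v{\left(Z \right)} = - \frac{49}{3}$ ($v{\left(Z \right)} = 6 \left(-3\right) + \frac{20}{3 \cdot 4} = -18 + \frac{20}{3} \cdot \frac{1}{4} = -18 + \frac{5}{3} = - \frac{49}{3}$)
$m = - \frac{49}{3} \approx -16.333$
$m U{\left(F{\left(-3 \right)},- \frac{7}{-4} \right)} = - \frac{49 \cdot \frac{1}{3} \left(-3\right)}{3} = \left(- \frac{49}{3}\right) \left(-1\right) = \frac{49}{3}$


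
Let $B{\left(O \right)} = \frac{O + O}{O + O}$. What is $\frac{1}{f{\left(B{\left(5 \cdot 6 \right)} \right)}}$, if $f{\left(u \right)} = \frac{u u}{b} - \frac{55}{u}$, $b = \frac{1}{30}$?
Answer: $- \frac{1}{25} \approx -0.04$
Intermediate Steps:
$b = \frac{1}{30} \approx 0.033333$
$B{\left(O \right)} = 1$ ($B{\left(O \right)} = \frac{2 O}{2 O} = 2 O \frac{1}{2 O} = 1$)
$f{\left(u \right)} = - \frac{55}{u} + 30 u^{2}$ ($f{\left(u \right)} = u u \frac{1}{\frac{1}{30}} - \frac{55}{u} = u^{2} \cdot 30 - \frac{55}{u} = 30 u^{2} - \frac{55}{u} = - \frac{55}{u} + 30 u^{2}$)
$\frac{1}{f{\left(B{\left(5 \cdot 6 \right)} \right)}} = \frac{1}{5 \cdot 1^{-1} \left(-11 + 6 \cdot 1^{3}\right)} = \frac{1}{5 \cdot 1 \left(-11 + 6 \cdot 1\right)} = \frac{1}{5 \cdot 1 \left(-11 + 6\right)} = \frac{1}{5 \cdot 1 \left(-5\right)} = \frac{1}{-25} = - \frac{1}{25}$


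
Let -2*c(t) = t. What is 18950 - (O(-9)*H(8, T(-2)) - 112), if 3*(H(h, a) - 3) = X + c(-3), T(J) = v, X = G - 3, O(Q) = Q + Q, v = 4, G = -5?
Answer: 19077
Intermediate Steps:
c(t) = -t/2
O(Q) = 2*Q
X = -8 (X = -5 - 3 = -8)
T(J) = 4
H(h, a) = ⅚ (H(h, a) = 3 + (-8 - ½*(-3))/3 = 3 + (-8 + 3/2)/3 = 3 + (⅓)*(-13/2) = 3 - 13/6 = ⅚)
18950 - (O(-9)*H(8, T(-2)) - 112) = 18950 - ((2*(-9))*(⅚) - 112) = 18950 - (-18*⅚ - 112) = 18950 - (-15 - 112) = 18950 - 1*(-127) = 18950 + 127 = 19077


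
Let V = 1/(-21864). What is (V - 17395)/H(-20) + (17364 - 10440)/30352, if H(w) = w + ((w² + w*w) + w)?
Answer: -714284310097/31521766080 ≈ -22.660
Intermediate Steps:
V = -1/21864 ≈ -4.5737e-5
H(w) = 2*w + 2*w² (H(w) = w + ((w² + w²) + w) = w + (2*w² + w) = w + (w + 2*w²) = 2*w + 2*w²)
(V - 17395)/H(-20) + (17364 - 10440)/30352 = (-1/21864 - 17395)/((2*(-20)*(1 - 20))) + (17364 - 10440)/30352 = -380324281/(21864*(2*(-20)*(-19))) + 6924*(1/30352) = -380324281/21864/760 + 1731/7588 = -380324281/21864*1/760 + 1731/7588 = -380324281/16616640 + 1731/7588 = -714284310097/31521766080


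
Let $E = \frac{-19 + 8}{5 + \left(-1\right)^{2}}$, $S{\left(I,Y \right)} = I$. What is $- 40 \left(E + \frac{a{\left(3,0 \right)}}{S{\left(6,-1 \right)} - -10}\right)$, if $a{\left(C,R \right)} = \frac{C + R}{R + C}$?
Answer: $\frac{425}{6} \approx 70.833$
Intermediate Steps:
$a{\left(C,R \right)} = 1$ ($a{\left(C,R \right)} = \frac{C + R}{C + R} = 1$)
$E = - \frac{11}{6}$ ($E = - \frac{11}{5 + 1} = - \frac{11}{6} \approx -1.8333$)
$- 40 \left(E + \frac{a{\left(3,0 \right)}}{S{\left(6,-1 \right)} - -10}\right) = - 40 \left(- \frac{11}{6} + 1 \frac{1}{6 - -10}\right) = - 40 \left(- \frac{11}{6} + 1 \frac{1}{6 + 10}\right) = - 40 \left(- \frac{11}{6} + 1 \cdot \frac{1}{16}\right) = - 40 \left(- \frac{11}{6} + \frac{1}{16}\right) = \left(-40\right) \left(- \frac{85}{48}\right) = \frac{425}{6}$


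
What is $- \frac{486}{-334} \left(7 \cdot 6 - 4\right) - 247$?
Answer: $- \frac{32015}{167} \approx -191.71$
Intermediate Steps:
$- \frac{486}{-334} \left(7 \cdot 6 - 4\right) - 247 = \left(-486\right) \left(- \frac{1}{334}\right) \left(42 - 4\right) - 247 = \frac{243}{167} \cdot 38 - 247 = \frac{9234}{167} - 247 = - \frac{32015}{167}$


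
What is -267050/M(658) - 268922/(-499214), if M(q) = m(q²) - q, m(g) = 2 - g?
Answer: 12496252817/10823458734 ≈ 1.1546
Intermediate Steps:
M(q) = 2 - q - q² (M(q) = (2 - q²) - q = 2 - q - q²)
-267050/M(658) - 268922/(-499214) = -267050/(2 - 1*658 - 1*658²) - 268922/(-499214) = -267050/(2 - 658 - 1*432964) - 268922*(-1/499214) = -267050/(2 - 658 - 432964) + 134461/249607 = -267050/(-433620) + 134461/249607 = -267050*(-1/433620) + 134461/249607 = 26705/43362 + 134461/249607 = 12496252817/10823458734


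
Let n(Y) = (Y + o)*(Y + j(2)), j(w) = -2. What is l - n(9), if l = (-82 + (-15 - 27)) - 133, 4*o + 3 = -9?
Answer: -299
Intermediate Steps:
o = -3 (o = -¾ + (¼)*(-9) = -¾ - 9/4 = -3)
n(Y) = (-3 + Y)*(-2 + Y) (n(Y) = (Y - 3)*(Y - 2) = (-3 + Y)*(-2 + Y))
l = -257 (l = (-82 - 42) - 133 = -124 - 133 = -257)
l - n(9) = -257 - (6 + 9² - 5*9) = -257 - (6 + 81 - 45) = -257 - 1*42 = -257 - 42 = -299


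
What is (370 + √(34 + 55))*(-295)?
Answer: -109150 - 295*√89 ≈ -1.1193e+5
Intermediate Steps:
(370 + √(34 + 55))*(-295) = (370 + √89)*(-295) = -109150 - 295*√89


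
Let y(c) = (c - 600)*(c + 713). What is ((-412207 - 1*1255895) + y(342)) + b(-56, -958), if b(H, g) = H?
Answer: -1940348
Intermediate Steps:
y(c) = (-600 + c)*(713 + c)
((-412207 - 1*1255895) + y(342)) + b(-56, -958) = ((-412207 - 1*1255895) + (-427800 + 342² + 113*342)) - 56 = ((-412207 - 1255895) + (-427800 + 116964 + 38646)) - 56 = (-1668102 - 272190) - 56 = -1940292 - 56 = -1940348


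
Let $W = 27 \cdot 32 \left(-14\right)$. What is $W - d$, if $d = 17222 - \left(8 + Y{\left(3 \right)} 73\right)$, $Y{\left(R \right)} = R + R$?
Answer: $-28872$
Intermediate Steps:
$Y{\left(R \right)} = 2 R$
$W = -12096$ ($W = 864 \left(-14\right) = -12096$)
$d = 16776$ ($d = 17222 - \left(8 + 2 \cdot 3 \cdot 73\right) = 17222 - \left(8 + 6 \cdot 73\right) = 17222 - \left(8 + 438\right) = 17222 - 446 = 16776$)
$W - d = -12096 - 16776 = -28872$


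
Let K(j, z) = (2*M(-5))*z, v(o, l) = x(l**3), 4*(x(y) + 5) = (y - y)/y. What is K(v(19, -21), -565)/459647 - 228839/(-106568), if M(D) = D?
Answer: 105787269033/48983661496 ≈ 2.1596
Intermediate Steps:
x(y) = -5 (x(y) = -5 + ((y - y)/y)/4 = -5 + (0/y)/4 = -5 + (1/4)*0 = -5 + 0 = -5)
v(o, l) = -5
K(j, z) = -10*z (K(j, z) = (2*(-5))*z = -10*z)
K(v(19, -21), -565)/459647 - 228839/(-106568) = -10*(-565)/459647 - 228839/(-106568) = 5650*(1/459647) - 228839*(-1/106568) = 5650/459647 + 228839/106568 = 105787269033/48983661496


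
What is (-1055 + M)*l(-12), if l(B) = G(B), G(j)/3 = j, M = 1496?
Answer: -15876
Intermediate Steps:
G(j) = 3*j
l(B) = 3*B
(-1055 + M)*l(-12) = (-1055 + 1496)*(3*(-12)) = 441*(-36) = -15876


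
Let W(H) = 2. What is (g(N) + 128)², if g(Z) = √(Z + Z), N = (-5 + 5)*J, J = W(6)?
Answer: 16384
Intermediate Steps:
J = 2
N = 0 (N = (-5 + 5)*2 = 0*2 = 0)
g(Z) = √2*√Z (g(Z) = √(2*Z) = √2*√Z)
(g(N) + 128)² = (√2*√0 + 128)² = (√2*0 + 128)² = (0 + 128)² = 128² = 16384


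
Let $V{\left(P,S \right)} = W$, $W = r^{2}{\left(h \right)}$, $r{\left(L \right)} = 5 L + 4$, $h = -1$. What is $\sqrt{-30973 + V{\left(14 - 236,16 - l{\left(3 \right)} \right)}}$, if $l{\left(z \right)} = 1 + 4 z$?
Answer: $2 i \sqrt{7743} \approx 175.99 i$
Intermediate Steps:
$r{\left(L \right)} = 4 + 5 L$
$W = 1$ ($W = \left(4 + 5 \left(-1\right)\right)^{2} = \left(4 - 5\right)^{2} = \left(-1\right)^{2} = 1$)
$V{\left(P,S \right)} = 1$
$\sqrt{-30973 + V{\left(14 - 236,16 - l{\left(3 \right)} \right)}} = \sqrt{-30973 + 1} = \sqrt{-30972} = 2 i \sqrt{7743}$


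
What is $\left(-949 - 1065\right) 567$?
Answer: $-1141938$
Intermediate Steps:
$\left(-949 - 1065\right) 567 = \left(-2014\right) 567 = -1141938$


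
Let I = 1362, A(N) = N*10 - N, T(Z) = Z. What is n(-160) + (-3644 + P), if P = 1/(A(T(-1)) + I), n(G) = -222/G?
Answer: -394276297/108240 ≈ -3642.6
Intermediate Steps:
A(N) = 9*N (A(N) = 10*N - N = 9*N)
P = 1/1353 (P = 1/(9*(-1) + 1362) = 1/(-9 + 1362) = 1/1353 ≈ 0.00073910)
n(-160) + (-3644 + P) = -222/(-160) + (-3644 + 1/1353) = -222*(-1/160) - 4930331/1353 = 111/80 - 4930331/1353 = -394276297/108240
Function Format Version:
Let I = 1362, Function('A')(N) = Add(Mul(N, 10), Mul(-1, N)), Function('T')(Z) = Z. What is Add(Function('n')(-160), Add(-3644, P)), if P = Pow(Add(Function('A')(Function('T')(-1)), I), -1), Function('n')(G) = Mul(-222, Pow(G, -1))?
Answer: Rational(-394276297, 108240) ≈ -3642.6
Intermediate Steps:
Function('A')(N) = Mul(9, N) (Function('A')(N) = Add(Mul(10, N), Mul(-1, N)) = Mul(9, N))
P = Rational(1, 1353) (P = Pow(Add(Mul(9, -1), 1362), -1) = Pow(Add(-9, 1362), -1) = Pow(1353, -1) = Rational(1, 1353) ≈ 0.00073910)
Add(Function('n')(-160), Add(-3644, P)) = Add(Mul(-222, Pow(-160, -1)), Add(-3644, Rational(1, 1353))) = Add(Mul(-222, Rational(-1, 160)), Rational(-4930331, 1353)) = Add(Rational(111, 80), Rational(-4930331, 1353)) = Rational(-394276297, 108240)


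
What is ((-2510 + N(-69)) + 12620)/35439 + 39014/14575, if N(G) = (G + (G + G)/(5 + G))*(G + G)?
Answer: 8876888387/2754791600 ≈ 3.2223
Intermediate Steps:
N(G) = 2*G*(G + 2*G/(5 + G)) (N(G) = (G + (2*G)/(5 + G))*(2*G) = (G + 2*G/(5 + G))*(2*G) = 2*G*(G + 2*G/(5 + G)))
((-2510 + N(-69)) + 12620)/35439 + 39014/14575 = ((-2510 + 2*(-69)**2*(7 - 69)/(5 - 69)) + 12620)/35439 + 39014/14575 = ((-2510 + 2*4761*(-62)/(-64)) + 12620)*(1/35439) + 39014*(1/14575) = ((-2510 + 2*4761*(-1/64)*(-62)) + 12620)*(1/35439) + 39014/14575 = ((-2510 + 147591/16) + 12620)*(1/35439) + 39014/14575 = (107431/16 + 12620)*(1/35439) + 39014/14575 = (309351/16)*(1/35439) + 39014/14575 = 103117/189008 + 39014/14575 = 8876888387/2754791600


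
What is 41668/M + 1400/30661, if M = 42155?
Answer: 1336599548/1292514455 ≈ 1.0341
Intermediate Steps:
41668/M + 1400/30661 = 41668/42155 + 1400/30661 = 1336599548/1292514455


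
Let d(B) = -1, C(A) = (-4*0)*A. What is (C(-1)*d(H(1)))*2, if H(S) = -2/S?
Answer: 0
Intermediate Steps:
C(A) = 0 (C(A) = 0*A = 0)
(C(-1)*d(H(1)))*2 = (0*(-1))*2 = 0*2 = 0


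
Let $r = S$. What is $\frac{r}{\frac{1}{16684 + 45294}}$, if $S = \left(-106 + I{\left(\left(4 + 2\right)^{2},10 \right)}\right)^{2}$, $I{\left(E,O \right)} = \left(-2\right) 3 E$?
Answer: $6426126952$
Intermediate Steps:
$I{\left(E,O \right)} = - 6 E$
$S = 103684$ ($S = \left(-106 - 6 \left(4 + 2\right)^{2}\right)^{2} = \left(-106 - 6 \cdot 6^{2}\right)^{2} = \left(-106 - 216\right)^{2} = \left(-322\right)^{2} = 103684$)
$r = 103684$
$\frac{r}{\frac{1}{16684 + 45294}} = \frac{103684}{\frac{1}{16684 + 45294}} = \frac{103684}{\frac{1}{61978}} = 103684 \frac{1}{\frac{1}{61978}} = 103684 \cdot 61978 = 6426126952$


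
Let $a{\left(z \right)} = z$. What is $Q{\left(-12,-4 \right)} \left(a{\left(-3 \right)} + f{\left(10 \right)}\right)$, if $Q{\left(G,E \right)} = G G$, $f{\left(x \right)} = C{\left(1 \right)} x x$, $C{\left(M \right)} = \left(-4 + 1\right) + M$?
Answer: $-29232$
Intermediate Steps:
$C{\left(M \right)} = -3 + M$
$f{\left(x \right)} = - 2 x^{2}$ ($f{\left(x \right)} = \left(-3 + 1\right) x x = - 2 x x = - 2 x^{2}$)
$Q{\left(G,E \right)} = G^{2}$
$Q{\left(-12,-4 \right)} \left(a{\left(-3 \right)} + f{\left(10 \right)}\right) = \left(-12\right)^{2} \left(-3 - 2 \cdot 10^{2}\right) = 144 \left(-3 - 200\right) = 144 \left(-203\right) = -29232$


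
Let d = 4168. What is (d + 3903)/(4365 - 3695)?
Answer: 8071/670 ≈ 12.046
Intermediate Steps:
(d + 3903)/(4365 - 3695) = (4168 + 3903)/(4365 - 3695) = 8071/670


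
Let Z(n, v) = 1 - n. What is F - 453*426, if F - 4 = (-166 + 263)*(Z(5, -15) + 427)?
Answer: -151943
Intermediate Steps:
F = 41035 (F = 4 + (-166 + 263)*((1 - 1*5) + 427) = 4 + 97*((1 - 5) + 427) = 4 + 97*(-4 + 427) = 4 + 97*423 = 4 + 41031 = 41035)
F - 453*426 = 41035 - 453*426 = 41035 - 192978 = -151943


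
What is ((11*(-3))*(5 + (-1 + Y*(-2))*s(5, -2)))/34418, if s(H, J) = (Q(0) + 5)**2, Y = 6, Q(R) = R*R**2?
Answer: 5280/17209 ≈ 0.30682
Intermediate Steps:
Q(R) = R**3
s(H, J) = 25 (s(H, J) = (0**3 + 5)**2 = (0 + 5)**2 = 5**2 = 25)
((11*(-3))*(5 + (-1 + Y*(-2))*s(5, -2)))/34418 = ((11*(-3))*(5 + (-1 + 6*(-2))*25))/34418 = -33*(5 + (-1 - 12)*25)*(1/34418) = -33*(5 - 13*25)*(1/34418) = -33*(5 - 325)*(1/34418) = -33*(-320)*(1/34418) = 10560*(1/34418) = 5280/17209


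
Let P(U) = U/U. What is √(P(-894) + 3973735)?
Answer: 2*√993434 ≈ 1993.4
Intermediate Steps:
P(U) = 1
√(P(-894) + 3973735) = √(1 + 3973735) = √3973736 = 2*√993434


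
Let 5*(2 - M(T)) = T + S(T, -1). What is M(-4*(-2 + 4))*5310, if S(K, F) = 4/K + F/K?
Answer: 78057/4 ≈ 19514.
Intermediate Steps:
M(T) = 2 - 3/(5*T) - T/5 (M(T) = 2 - (T + (4 - 1)/T)/5 = 2 - (T + 3/T)/5 = 2 + (-3/(5*T) - T/5) = 2 - 3/(5*T) - T/5)
M(-4*(-2 + 4))*5310 = ((-3 + (-4*(-2 + 4))*(10 - (-4)*(-2 + 4)))/(5*((-4*(-2 + 4)))))*5310 = ((-3 + (-4*2)*(10 - (-4)*2))/(5*((-4*2))))*5310 = ((⅕)*(-3 - 8*(10 - 1*(-8)))/(-8))*5310 = ((⅕)*(-⅛)*(-3 - 8*(10 + 8)))*5310 = ((⅕)*(-⅛)*(-3 - 8*18))*5310 = ((⅕)*(-⅛)*(-3 - 144))*5310 = ((⅕)*(-⅛)*(-147))*5310 = (147/40)*5310 = 78057/4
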